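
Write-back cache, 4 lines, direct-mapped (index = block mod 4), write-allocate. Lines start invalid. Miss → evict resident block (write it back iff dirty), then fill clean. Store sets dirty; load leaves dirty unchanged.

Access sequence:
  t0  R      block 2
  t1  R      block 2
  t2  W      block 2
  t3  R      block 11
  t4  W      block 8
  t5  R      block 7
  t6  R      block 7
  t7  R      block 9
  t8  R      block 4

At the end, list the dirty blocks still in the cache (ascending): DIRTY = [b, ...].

DIRTY = [2]

  0 | R B2 → L2 miss [-]
  1 | R B2 → L2 hit [-]
  2 | W B2 → L2 hit [D]
  3 | R B11 → L3 miss [-]
  4 | W B8 → L0 miss [D]
  5 | R B7 → L3 miss [-]
  6 | R B7 → L3 hit [-]
  7 | R B9 → L1 miss [-]
  8 | R B4 → L0 miss wb→B8 [-]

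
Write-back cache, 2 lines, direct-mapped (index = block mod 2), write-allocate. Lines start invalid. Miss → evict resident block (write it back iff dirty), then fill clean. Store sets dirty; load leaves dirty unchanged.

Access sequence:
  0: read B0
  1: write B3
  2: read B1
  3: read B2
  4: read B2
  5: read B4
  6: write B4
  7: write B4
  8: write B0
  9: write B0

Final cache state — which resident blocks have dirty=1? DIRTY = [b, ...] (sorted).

DIRTY = [0]

0: R B0 -> L0 miss  d=-]
1: W B3 -> L1 miss  d=D]
2: R B1 -> L1 miss wb->B3  d=-]
3: R B2 -> L0 miss  d=-]
4: R B2 -> L0 hit  d=-]
5: R B4 -> L0 miss  d=-]
6: W B4 -> L0 hit  d=D]
7: W B4 -> L0 hit  d=D]
8: W B0 -> L0 miss wb->B4  d=D]
9: W B0 -> L0 hit  d=D]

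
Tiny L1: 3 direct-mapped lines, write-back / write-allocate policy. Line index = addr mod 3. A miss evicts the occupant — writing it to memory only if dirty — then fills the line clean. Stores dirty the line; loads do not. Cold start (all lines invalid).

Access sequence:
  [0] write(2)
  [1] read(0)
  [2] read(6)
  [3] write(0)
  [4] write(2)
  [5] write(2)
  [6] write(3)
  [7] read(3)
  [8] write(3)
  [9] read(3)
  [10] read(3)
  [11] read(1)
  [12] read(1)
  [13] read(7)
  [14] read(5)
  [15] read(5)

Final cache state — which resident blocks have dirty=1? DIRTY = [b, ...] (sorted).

0: W B2 → L2 miss [D]
1: R B0 → L0 miss [-]
2: R B6 → L0 miss [-]
3: W B0 → L0 miss [D]
4: W B2 → L2 hit [D]
5: W B2 → L2 hit [D]
6: W B3 → L0 miss wb→B0 [D]
7: R B3 → L0 hit [D]
8: W B3 → L0 hit [D]
9: R B3 → L0 hit [D]
10: R B3 → L0 hit [D]
11: R B1 → L1 miss [-]
12: R B1 → L1 hit [-]
13: R B7 → L1 miss [-]
14: R B5 → L2 miss wb→B2 [-]
15: R B5 → L2 hit [-]

DIRTY = [3]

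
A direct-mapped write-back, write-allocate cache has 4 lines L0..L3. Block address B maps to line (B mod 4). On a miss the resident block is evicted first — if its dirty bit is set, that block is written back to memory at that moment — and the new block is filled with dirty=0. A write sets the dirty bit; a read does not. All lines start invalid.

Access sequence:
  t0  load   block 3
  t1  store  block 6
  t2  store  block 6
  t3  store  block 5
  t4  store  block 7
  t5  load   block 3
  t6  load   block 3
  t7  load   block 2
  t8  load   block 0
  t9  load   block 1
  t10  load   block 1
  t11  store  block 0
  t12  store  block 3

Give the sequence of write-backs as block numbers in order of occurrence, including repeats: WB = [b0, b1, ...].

  0 | R B3 → L3 miss [-]
  1 | W B6 → L2 miss [D]
  2 | W B6 → L2 hit [D]
  3 | W B5 → L1 miss [D]
  4 | W B7 → L3 miss [D]
  5 | R B3 → L3 miss wb→B7 [-]
  6 | R B3 → L3 hit [-]
  7 | R B2 → L2 miss wb→B6 [-]
  8 | R B0 → L0 miss [-]
  9 | R B1 → L1 miss wb→B5 [-]
  10 | R B1 → L1 hit [-]
  11 | W B0 → L0 hit [D]
  12 | W B3 → L3 hit [D]

WB = [7, 6, 5]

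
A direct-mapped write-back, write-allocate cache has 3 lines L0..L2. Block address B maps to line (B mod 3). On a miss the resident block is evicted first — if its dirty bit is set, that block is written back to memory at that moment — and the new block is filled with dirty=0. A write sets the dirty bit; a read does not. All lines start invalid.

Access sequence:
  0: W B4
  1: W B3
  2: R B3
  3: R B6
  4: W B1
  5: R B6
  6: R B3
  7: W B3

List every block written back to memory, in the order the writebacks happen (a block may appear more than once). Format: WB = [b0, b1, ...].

  0 | W B4 → L1 miss [D]
  1 | W B3 → L0 miss [D]
  2 | R B3 → L0 hit [D]
  3 | R B6 → L0 miss wb→B3 [-]
  4 | W B1 → L1 miss wb→B4 [D]
  5 | R B6 → L0 hit [-]
  6 | R B3 → L0 miss [-]
  7 | W B3 → L0 hit [D]

WB = [3, 4]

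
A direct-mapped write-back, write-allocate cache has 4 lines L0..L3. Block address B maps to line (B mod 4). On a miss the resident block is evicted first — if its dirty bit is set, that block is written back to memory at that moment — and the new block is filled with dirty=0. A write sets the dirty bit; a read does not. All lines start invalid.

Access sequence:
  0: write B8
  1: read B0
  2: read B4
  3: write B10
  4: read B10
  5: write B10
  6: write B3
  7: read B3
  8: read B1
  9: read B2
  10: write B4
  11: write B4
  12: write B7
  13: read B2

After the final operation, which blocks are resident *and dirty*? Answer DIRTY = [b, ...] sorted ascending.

0: W B8 → L0 miss [D]
1: R B0 → L0 miss wb→B8 [-]
2: R B4 → L0 miss [-]
3: W B10 → L2 miss [D]
4: R B10 → L2 hit [D]
5: W B10 → L2 hit [D]
6: W B3 → L3 miss [D]
7: R B3 → L3 hit [D]
8: R B1 → L1 miss [-]
9: R B2 → L2 miss wb→B10 [-]
10: W B4 → L0 hit [D]
11: W B4 → L0 hit [D]
12: W B7 → L3 miss wb→B3 [D]
13: R B2 → L2 hit [-]

DIRTY = [4, 7]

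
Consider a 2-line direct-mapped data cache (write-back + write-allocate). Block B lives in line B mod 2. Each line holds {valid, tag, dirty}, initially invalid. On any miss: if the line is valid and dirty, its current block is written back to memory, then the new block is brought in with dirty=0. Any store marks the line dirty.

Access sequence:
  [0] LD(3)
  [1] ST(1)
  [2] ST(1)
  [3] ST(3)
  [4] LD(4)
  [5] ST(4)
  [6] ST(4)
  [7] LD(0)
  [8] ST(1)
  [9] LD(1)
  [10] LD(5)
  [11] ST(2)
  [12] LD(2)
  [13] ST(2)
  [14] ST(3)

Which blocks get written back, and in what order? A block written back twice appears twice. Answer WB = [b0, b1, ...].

0: R B3 -> L1 miss  d=-]
1: W B1 -> L1 miss  d=D]
2: W B1 -> L1 hit  d=D]
3: W B3 -> L1 miss wb->B1  d=D]
4: R B4 -> L0 miss  d=-]
5: W B4 -> L0 hit  d=D]
6: W B4 -> L0 hit  d=D]
7: R B0 -> L0 miss wb->B4  d=-]
8: W B1 -> L1 miss wb->B3  d=D]
9: R B1 -> L1 hit  d=D]
10: R B5 -> L1 miss wb->B1  d=-]
11: W B2 -> L0 miss  d=D]
12: R B2 -> L0 hit  d=D]
13: W B2 -> L0 hit  d=D]
14: W B3 -> L1 miss  d=D]

WB = [1, 4, 3, 1]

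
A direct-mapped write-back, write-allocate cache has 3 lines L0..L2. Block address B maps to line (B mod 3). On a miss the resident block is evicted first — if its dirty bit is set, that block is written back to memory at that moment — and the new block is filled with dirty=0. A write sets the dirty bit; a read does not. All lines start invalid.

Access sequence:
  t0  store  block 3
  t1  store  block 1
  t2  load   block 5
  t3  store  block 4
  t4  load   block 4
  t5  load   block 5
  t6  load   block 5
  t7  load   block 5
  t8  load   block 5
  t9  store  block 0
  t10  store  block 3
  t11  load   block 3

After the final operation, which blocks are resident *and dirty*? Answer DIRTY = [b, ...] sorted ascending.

0: W B3 → L0 miss [D]
1: W B1 → L1 miss [D]
2: R B5 → L2 miss [-]
3: W B4 → L1 miss wb→B1 [D]
4: R B4 → L1 hit [D]
5: R B5 → L2 hit [-]
6: R B5 → L2 hit [-]
7: R B5 → L2 hit [-]
8: R B5 → L2 hit [-]
9: W B0 → L0 miss wb→B3 [D]
10: W B3 → L0 miss wb→B0 [D]
11: R B3 → L0 hit [D]

DIRTY = [3, 4]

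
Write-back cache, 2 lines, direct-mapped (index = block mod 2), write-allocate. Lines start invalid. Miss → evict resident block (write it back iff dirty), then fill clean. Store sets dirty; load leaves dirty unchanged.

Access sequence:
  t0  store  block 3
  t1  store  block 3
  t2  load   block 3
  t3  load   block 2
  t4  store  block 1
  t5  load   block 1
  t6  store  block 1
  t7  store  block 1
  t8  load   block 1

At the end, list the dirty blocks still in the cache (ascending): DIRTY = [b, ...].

0: W B3 → L1 miss [D]
1: W B3 → L1 hit [D]
2: R B3 → L1 hit [D]
3: R B2 → L0 miss [-]
4: W B1 → L1 miss wb→B3 [D]
5: R B1 → L1 hit [D]
6: W B1 → L1 hit [D]
7: W B1 → L1 hit [D]
8: R B1 → L1 hit [D]

DIRTY = [1]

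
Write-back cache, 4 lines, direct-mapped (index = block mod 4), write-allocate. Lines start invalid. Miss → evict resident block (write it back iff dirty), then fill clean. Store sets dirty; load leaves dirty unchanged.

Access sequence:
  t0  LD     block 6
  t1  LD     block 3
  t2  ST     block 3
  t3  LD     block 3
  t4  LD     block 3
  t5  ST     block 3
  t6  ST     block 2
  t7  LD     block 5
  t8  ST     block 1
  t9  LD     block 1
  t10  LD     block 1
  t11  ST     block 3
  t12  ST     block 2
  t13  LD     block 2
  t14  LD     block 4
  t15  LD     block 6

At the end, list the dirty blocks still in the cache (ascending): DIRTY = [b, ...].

DIRTY = [1, 3]

0: R B6 → L2 miss [-]
1: R B3 → L3 miss [-]
2: W B3 → L3 hit [D]
3: R B3 → L3 hit [D]
4: R B3 → L3 hit [D]
5: W B3 → L3 hit [D]
6: W B2 → L2 miss [D]
7: R B5 → L1 miss [-]
8: W B1 → L1 miss [D]
9: R B1 → L1 hit [D]
10: R B1 → L1 hit [D]
11: W B3 → L3 hit [D]
12: W B2 → L2 hit [D]
13: R B2 → L2 hit [D]
14: R B4 → L0 miss [-]
15: R B6 → L2 miss wb→B2 [-]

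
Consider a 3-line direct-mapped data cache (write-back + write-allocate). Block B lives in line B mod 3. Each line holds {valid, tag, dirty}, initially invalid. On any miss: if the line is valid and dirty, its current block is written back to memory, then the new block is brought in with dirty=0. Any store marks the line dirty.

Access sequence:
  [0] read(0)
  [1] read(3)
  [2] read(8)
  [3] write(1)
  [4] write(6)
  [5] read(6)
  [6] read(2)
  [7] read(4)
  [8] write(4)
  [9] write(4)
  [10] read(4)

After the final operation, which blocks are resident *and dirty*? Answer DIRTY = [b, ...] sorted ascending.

0: R B0 -> L0 miss  d=-]
1: R B3 -> L0 miss  d=-]
2: R B8 -> L2 miss  d=-]
3: W B1 -> L1 miss  d=D]
4: W B6 -> L0 miss  d=D]
5: R B6 -> L0 hit  d=D]
6: R B2 -> L2 miss  d=-]
7: R B4 -> L1 miss wb->B1  d=-]
8: W B4 -> L1 hit  d=D]
9: W B4 -> L1 hit  d=D]
10: R B4 -> L1 hit  d=D]

DIRTY = [4, 6]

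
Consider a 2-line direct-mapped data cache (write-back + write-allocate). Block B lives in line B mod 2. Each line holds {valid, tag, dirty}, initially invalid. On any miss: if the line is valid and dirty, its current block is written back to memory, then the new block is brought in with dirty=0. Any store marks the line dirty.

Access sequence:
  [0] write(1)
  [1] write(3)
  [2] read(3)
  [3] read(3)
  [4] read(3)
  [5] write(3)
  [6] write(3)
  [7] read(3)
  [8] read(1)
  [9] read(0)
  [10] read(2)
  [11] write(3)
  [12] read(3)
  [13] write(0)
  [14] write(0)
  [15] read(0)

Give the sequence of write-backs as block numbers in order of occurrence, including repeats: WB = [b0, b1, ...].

  0 | W B1 → L1 miss [D]
  1 | W B3 → L1 miss wb→B1 [D]
  2 | R B3 → L1 hit [D]
  3 | R B3 → L1 hit [D]
  4 | R B3 → L1 hit [D]
  5 | W B3 → L1 hit [D]
  6 | W B3 → L1 hit [D]
  7 | R B3 → L1 hit [D]
  8 | R B1 → L1 miss wb→B3 [-]
  9 | R B0 → L0 miss [-]
  10 | R B2 → L0 miss [-]
  11 | W B3 → L1 miss [D]
  12 | R B3 → L1 hit [D]
  13 | W B0 → L0 miss [D]
  14 | W B0 → L0 hit [D]
  15 | R B0 → L0 hit [D]

WB = [1, 3]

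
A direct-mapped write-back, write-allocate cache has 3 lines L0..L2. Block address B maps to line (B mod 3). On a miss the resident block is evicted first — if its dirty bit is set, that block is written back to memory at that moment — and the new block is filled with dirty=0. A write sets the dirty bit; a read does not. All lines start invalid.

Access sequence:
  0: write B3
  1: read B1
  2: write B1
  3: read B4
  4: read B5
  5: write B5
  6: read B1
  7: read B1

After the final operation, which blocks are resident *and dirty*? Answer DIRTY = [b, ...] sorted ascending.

DIRTY = [3, 5]

  0 | W B3 → L0 miss [D]
  1 | R B1 → L1 miss [-]
  2 | W B1 → L1 hit [D]
  3 | R B4 → L1 miss wb→B1 [-]
  4 | R B5 → L2 miss [-]
  5 | W B5 → L2 hit [D]
  6 | R B1 → L1 miss [-]
  7 | R B1 → L1 hit [-]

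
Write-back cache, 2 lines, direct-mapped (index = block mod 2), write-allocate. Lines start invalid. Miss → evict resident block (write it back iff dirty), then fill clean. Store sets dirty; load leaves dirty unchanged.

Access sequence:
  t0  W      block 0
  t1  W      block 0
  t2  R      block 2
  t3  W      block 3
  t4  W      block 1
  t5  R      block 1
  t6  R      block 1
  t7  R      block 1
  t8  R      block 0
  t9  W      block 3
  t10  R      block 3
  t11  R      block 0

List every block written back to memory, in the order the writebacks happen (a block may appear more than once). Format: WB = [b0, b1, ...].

0: W B0 -> L0 miss  d=D]
1: W B0 -> L0 hit  d=D]
2: R B2 -> L0 miss wb->B0  d=-]
3: W B3 -> L1 miss  d=D]
4: W B1 -> L1 miss wb->B3  d=D]
5: R B1 -> L1 hit  d=D]
6: R B1 -> L1 hit  d=D]
7: R B1 -> L1 hit  d=D]
8: R B0 -> L0 miss  d=-]
9: W B3 -> L1 miss wb->B1  d=D]
10: R B3 -> L1 hit  d=D]
11: R B0 -> L0 hit  d=-]

WB = [0, 3, 1]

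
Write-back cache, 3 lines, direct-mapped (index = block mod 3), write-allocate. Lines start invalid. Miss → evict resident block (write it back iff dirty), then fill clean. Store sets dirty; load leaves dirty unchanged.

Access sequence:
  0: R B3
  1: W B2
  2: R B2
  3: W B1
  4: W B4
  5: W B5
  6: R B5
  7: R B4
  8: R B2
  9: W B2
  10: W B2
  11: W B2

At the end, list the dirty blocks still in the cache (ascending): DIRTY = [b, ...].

DIRTY = [2, 4]

  0 | R B3 → L0 miss [-]
  1 | W B2 → L2 miss [D]
  2 | R B2 → L2 hit [D]
  3 | W B1 → L1 miss [D]
  4 | W B4 → L1 miss wb→B1 [D]
  5 | W B5 → L2 miss wb→B2 [D]
  6 | R B5 → L2 hit [D]
  7 | R B4 → L1 hit [D]
  8 | R B2 → L2 miss wb→B5 [-]
  9 | W B2 → L2 hit [D]
  10 | W B2 → L2 hit [D]
  11 | W B2 → L2 hit [D]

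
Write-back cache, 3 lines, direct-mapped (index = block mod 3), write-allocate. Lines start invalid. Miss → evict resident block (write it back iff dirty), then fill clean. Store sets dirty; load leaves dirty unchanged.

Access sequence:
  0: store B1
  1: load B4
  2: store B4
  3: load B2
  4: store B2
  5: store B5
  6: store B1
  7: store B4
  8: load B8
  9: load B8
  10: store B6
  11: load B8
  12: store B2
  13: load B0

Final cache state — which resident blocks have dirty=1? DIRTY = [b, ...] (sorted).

DIRTY = [2, 4]

0: W B1 -> L1 miss  d=D]
1: R B4 -> L1 miss wb->B1  d=-]
2: W B4 -> L1 hit  d=D]
3: R B2 -> L2 miss  d=-]
4: W B2 -> L2 hit  d=D]
5: W B5 -> L2 miss wb->B2  d=D]
6: W B1 -> L1 miss wb->B4  d=D]
7: W B4 -> L1 miss wb->B1  d=D]
8: R B8 -> L2 miss wb->B5  d=-]
9: R B8 -> L2 hit  d=-]
10: W B6 -> L0 miss  d=D]
11: R B8 -> L2 hit  d=-]
12: W B2 -> L2 miss  d=D]
13: R B0 -> L0 miss wb->B6  d=-]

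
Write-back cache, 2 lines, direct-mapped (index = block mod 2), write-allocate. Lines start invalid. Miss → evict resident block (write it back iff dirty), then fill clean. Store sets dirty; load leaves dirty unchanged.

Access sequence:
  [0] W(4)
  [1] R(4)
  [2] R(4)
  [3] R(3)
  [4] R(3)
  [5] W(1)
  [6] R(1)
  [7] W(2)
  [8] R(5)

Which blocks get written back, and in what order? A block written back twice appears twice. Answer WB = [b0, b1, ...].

WB = [4, 1]

0: W B4 → L0 miss [D]
1: R B4 → L0 hit [D]
2: R B4 → L0 hit [D]
3: R B3 → L1 miss [-]
4: R B3 → L1 hit [-]
5: W B1 → L1 miss [D]
6: R B1 → L1 hit [D]
7: W B2 → L0 miss wb→B4 [D]
8: R B5 → L1 miss wb→B1 [-]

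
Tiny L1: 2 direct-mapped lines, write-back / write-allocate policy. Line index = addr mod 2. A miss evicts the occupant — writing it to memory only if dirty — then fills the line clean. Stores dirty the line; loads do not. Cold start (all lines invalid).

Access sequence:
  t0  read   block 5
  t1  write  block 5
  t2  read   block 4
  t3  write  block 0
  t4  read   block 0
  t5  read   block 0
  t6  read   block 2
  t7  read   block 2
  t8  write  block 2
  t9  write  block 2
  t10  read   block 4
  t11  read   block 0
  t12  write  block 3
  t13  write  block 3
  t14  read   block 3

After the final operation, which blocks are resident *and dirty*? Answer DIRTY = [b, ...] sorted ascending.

0: R B5 → L1 miss [-]
1: W B5 → L1 hit [D]
2: R B4 → L0 miss [-]
3: W B0 → L0 miss [D]
4: R B0 → L0 hit [D]
5: R B0 → L0 hit [D]
6: R B2 → L0 miss wb→B0 [-]
7: R B2 → L0 hit [-]
8: W B2 → L0 hit [D]
9: W B2 → L0 hit [D]
10: R B4 → L0 miss wb→B2 [-]
11: R B0 → L0 miss [-]
12: W B3 → L1 miss wb→B5 [D]
13: W B3 → L1 hit [D]
14: R B3 → L1 hit [D]

DIRTY = [3]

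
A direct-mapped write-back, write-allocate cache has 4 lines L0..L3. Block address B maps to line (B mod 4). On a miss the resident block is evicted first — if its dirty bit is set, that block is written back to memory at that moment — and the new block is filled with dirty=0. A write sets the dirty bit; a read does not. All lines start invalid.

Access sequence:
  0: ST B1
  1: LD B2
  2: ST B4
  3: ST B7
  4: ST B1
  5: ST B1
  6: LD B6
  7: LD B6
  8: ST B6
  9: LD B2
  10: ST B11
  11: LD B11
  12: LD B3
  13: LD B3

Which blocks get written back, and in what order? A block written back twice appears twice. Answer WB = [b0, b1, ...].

0: W B1 → L1 miss [D]
1: R B2 → L2 miss [-]
2: W B4 → L0 miss [D]
3: W B7 → L3 miss [D]
4: W B1 → L1 hit [D]
5: W B1 → L1 hit [D]
6: R B6 → L2 miss [-]
7: R B6 → L2 hit [-]
8: W B6 → L2 hit [D]
9: R B2 → L2 miss wb→B6 [-]
10: W B11 → L3 miss wb→B7 [D]
11: R B11 → L3 hit [D]
12: R B3 → L3 miss wb→B11 [-]
13: R B3 → L3 hit [-]

WB = [6, 7, 11]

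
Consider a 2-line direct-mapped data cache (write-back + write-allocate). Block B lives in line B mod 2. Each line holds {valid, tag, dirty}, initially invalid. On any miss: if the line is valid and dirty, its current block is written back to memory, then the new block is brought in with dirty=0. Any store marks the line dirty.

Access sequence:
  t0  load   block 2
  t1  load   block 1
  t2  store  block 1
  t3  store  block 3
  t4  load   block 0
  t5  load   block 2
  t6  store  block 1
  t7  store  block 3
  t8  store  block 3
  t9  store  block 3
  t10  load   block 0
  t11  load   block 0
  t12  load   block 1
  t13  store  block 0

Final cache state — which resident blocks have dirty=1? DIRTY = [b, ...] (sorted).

DIRTY = [0]

0: R B2 -> L0 miss  d=-]
1: R B1 -> L1 miss  d=-]
2: W B1 -> L1 hit  d=D]
3: W B3 -> L1 miss wb->B1  d=D]
4: R B0 -> L0 miss  d=-]
5: R B2 -> L0 miss  d=-]
6: W B1 -> L1 miss wb->B3  d=D]
7: W B3 -> L1 miss wb->B1  d=D]
8: W B3 -> L1 hit  d=D]
9: W B3 -> L1 hit  d=D]
10: R B0 -> L0 miss  d=-]
11: R B0 -> L0 hit  d=-]
12: R B1 -> L1 miss wb->B3  d=-]
13: W B0 -> L0 hit  d=D]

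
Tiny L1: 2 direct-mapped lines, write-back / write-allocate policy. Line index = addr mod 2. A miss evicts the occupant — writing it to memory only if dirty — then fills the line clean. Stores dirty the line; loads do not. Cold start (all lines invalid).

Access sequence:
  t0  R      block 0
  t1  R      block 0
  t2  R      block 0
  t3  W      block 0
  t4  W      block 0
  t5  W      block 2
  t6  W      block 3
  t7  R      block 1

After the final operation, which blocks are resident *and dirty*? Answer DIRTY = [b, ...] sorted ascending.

0: R B0 -> L0 miss  d=-]
1: R B0 -> L0 hit  d=-]
2: R B0 -> L0 hit  d=-]
3: W B0 -> L0 hit  d=D]
4: W B0 -> L0 hit  d=D]
5: W B2 -> L0 miss wb->B0  d=D]
6: W B3 -> L1 miss  d=D]
7: R B1 -> L1 miss wb->B3  d=-]

DIRTY = [2]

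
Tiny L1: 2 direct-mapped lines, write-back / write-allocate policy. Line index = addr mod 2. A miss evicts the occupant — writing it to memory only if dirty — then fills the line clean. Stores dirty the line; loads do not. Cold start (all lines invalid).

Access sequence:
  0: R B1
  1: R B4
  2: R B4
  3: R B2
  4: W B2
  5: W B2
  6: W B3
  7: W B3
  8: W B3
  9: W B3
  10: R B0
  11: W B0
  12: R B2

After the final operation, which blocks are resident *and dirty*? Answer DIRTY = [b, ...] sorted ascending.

DIRTY = [3]

  0 | R B1 → L1 miss [-]
  1 | R B4 → L0 miss [-]
  2 | R B4 → L0 hit [-]
  3 | R B2 → L0 miss [-]
  4 | W B2 → L0 hit [D]
  5 | W B2 → L0 hit [D]
  6 | W B3 → L1 miss [D]
  7 | W B3 → L1 hit [D]
  8 | W B3 → L1 hit [D]
  9 | W B3 → L1 hit [D]
  10 | R B0 → L0 miss wb→B2 [-]
  11 | W B0 → L0 hit [D]
  12 | R B2 → L0 miss wb→B0 [-]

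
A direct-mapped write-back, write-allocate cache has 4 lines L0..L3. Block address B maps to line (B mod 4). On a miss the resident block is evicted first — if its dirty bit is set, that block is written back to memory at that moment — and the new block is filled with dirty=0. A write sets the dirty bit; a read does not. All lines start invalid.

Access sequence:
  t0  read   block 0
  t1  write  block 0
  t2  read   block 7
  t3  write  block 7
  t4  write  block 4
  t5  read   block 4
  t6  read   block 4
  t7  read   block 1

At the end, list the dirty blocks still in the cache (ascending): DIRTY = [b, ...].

0: R B0 → L0 miss [-]
1: W B0 → L0 hit [D]
2: R B7 → L3 miss [-]
3: W B7 → L3 hit [D]
4: W B4 → L0 miss wb→B0 [D]
5: R B4 → L0 hit [D]
6: R B4 → L0 hit [D]
7: R B1 → L1 miss [-]

DIRTY = [4, 7]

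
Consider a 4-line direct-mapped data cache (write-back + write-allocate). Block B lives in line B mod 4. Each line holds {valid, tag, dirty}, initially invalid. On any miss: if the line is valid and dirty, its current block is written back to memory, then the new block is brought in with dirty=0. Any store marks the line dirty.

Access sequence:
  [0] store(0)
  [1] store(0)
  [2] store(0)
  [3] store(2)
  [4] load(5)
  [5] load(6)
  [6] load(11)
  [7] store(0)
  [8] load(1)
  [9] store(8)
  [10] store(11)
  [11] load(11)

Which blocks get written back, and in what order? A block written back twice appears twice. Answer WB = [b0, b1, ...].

WB = [2, 0]

0: W B0 → L0 miss [D]
1: W B0 → L0 hit [D]
2: W B0 → L0 hit [D]
3: W B2 → L2 miss [D]
4: R B5 → L1 miss [-]
5: R B6 → L2 miss wb→B2 [-]
6: R B11 → L3 miss [-]
7: W B0 → L0 hit [D]
8: R B1 → L1 miss [-]
9: W B8 → L0 miss wb→B0 [D]
10: W B11 → L3 hit [D]
11: R B11 → L3 hit [D]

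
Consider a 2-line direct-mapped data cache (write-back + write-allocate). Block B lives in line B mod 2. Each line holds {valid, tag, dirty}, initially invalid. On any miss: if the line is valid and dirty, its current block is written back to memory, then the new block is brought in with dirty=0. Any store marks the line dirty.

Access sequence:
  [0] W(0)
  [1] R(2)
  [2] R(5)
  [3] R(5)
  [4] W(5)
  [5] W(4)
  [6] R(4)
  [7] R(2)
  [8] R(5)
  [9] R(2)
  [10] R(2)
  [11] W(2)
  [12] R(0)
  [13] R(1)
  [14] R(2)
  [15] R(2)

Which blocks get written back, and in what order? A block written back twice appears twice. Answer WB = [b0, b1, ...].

WB = [0, 4, 2, 5]

  0 | W B0 → L0 miss [D]
  1 | R B2 → L0 miss wb→B0 [-]
  2 | R B5 → L1 miss [-]
  3 | R B5 → L1 hit [-]
  4 | W B5 → L1 hit [D]
  5 | W B4 → L0 miss [D]
  6 | R B4 → L0 hit [D]
  7 | R B2 → L0 miss wb→B4 [-]
  8 | R B5 → L1 hit [D]
  9 | R B2 → L0 hit [-]
  10 | R B2 → L0 hit [-]
  11 | W B2 → L0 hit [D]
  12 | R B0 → L0 miss wb→B2 [-]
  13 | R B1 → L1 miss wb→B5 [-]
  14 | R B2 → L0 miss [-]
  15 | R B2 → L0 hit [-]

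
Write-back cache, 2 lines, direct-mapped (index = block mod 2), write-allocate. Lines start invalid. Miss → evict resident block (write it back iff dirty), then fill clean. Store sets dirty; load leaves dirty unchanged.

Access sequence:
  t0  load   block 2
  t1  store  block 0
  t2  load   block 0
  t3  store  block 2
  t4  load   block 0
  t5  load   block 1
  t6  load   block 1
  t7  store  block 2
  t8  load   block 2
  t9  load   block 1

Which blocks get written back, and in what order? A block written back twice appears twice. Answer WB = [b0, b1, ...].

0: R B2 -> L0 miss  d=-]
1: W B0 -> L0 miss  d=D]
2: R B0 -> L0 hit  d=D]
3: W B2 -> L0 miss wb->B0  d=D]
4: R B0 -> L0 miss wb->B2  d=-]
5: R B1 -> L1 miss  d=-]
6: R B1 -> L1 hit  d=-]
7: W B2 -> L0 miss  d=D]
8: R B2 -> L0 hit  d=D]
9: R B1 -> L1 hit  d=-]

WB = [0, 2]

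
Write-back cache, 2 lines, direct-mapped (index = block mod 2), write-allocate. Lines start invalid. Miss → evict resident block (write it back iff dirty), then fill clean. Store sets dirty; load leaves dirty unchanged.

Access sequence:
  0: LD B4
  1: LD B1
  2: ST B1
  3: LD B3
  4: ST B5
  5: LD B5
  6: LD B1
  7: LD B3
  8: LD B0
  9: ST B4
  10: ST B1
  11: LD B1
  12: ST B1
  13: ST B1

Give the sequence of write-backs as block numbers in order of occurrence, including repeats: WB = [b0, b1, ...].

WB = [1, 5]

  0 | R B4 → L0 miss [-]
  1 | R B1 → L1 miss [-]
  2 | W B1 → L1 hit [D]
  3 | R B3 → L1 miss wb→B1 [-]
  4 | W B5 → L1 miss [D]
  5 | R B5 → L1 hit [D]
  6 | R B1 → L1 miss wb→B5 [-]
  7 | R B3 → L1 miss [-]
  8 | R B0 → L0 miss [-]
  9 | W B4 → L0 miss [D]
  10 | W B1 → L1 miss [D]
  11 | R B1 → L1 hit [D]
  12 | W B1 → L1 hit [D]
  13 | W B1 → L1 hit [D]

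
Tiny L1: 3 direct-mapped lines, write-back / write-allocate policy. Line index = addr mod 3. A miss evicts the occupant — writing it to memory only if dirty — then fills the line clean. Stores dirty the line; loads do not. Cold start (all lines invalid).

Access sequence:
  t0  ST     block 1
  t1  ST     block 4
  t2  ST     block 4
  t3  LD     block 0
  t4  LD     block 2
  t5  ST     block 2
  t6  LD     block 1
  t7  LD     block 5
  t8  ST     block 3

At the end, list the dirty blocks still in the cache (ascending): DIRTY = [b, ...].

DIRTY = [3]

0: W B1 → L1 miss [D]
1: W B4 → L1 miss wb→B1 [D]
2: W B4 → L1 hit [D]
3: R B0 → L0 miss [-]
4: R B2 → L2 miss [-]
5: W B2 → L2 hit [D]
6: R B1 → L1 miss wb→B4 [-]
7: R B5 → L2 miss wb→B2 [-]
8: W B3 → L0 miss [D]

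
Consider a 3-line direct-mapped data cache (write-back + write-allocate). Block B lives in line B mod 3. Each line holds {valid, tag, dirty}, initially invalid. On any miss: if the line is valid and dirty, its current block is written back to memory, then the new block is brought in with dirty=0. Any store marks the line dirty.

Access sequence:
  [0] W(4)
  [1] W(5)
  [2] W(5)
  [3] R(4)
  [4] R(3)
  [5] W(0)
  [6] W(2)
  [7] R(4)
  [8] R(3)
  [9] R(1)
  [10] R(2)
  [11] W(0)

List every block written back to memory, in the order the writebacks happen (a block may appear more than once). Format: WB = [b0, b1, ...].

0: W B4 → L1 miss [D]
1: W B5 → L2 miss [D]
2: W B5 → L2 hit [D]
3: R B4 → L1 hit [D]
4: R B3 → L0 miss [-]
5: W B0 → L0 miss [D]
6: W B2 → L2 miss wb→B5 [D]
7: R B4 → L1 hit [D]
8: R B3 → L0 miss wb→B0 [-]
9: R B1 → L1 miss wb→B4 [-]
10: R B2 → L2 hit [D]
11: W B0 → L0 miss [D]

WB = [5, 0, 4]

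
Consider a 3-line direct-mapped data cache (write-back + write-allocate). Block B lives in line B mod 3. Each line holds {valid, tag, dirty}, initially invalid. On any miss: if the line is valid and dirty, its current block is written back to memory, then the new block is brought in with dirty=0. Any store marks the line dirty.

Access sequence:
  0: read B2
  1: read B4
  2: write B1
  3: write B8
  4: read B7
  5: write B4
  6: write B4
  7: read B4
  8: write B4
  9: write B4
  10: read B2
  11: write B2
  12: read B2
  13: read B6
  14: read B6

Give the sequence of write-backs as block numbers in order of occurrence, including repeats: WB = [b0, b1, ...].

WB = [1, 8]

0: R B2 -> L2 miss  d=-]
1: R B4 -> L1 miss  d=-]
2: W B1 -> L1 miss  d=D]
3: W B8 -> L2 miss  d=D]
4: R B7 -> L1 miss wb->B1  d=-]
5: W B4 -> L1 miss  d=D]
6: W B4 -> L1 hit  d=D]
7: R B4 -> L1 hit  d=D]
8: W B4 -> L1 hit  d=D]
9: W B4 -> L1 hit  d=D]
10: R B2 -> L2 miss wb->B8  d=-]
11: W B2 -> L2 hit  d=D]
12: R B2 -> L2 hit  d=D]
13: R B6 -> L0 miss  d=-]
14: R B6 -> L0 hit  d=-]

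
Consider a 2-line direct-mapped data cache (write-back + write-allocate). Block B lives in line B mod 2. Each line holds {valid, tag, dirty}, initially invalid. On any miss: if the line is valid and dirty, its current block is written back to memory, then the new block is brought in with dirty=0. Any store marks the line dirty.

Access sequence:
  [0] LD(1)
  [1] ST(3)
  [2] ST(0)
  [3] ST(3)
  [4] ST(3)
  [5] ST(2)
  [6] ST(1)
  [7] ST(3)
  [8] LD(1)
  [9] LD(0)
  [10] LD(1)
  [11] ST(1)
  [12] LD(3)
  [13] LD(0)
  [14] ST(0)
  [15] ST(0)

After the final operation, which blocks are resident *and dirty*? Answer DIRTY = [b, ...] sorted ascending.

  0 | R B1 → L1 miss [-]
  1 | W B3 → L1 miss [D]
  2 | W B0 → L0 miss [D]
  3 | W B3 → L1 hit [D]
  4 | W B3 → L1 hit [D]
  5 | W B2 → L0 miss wb→B0 [D]
  6 | W B1 → L1 miss wb→B3 [D]
  7 | W B3 → L1 miss wb→B1 [D]
  8 | R B1 → L1 miss wb→B3 [-]
  9 | R B0 → L0 miss wb→B2 [-]
  10 | R B1 → L1 hit [-]
  11 | W B1 → L1 hit [D]
  12 | R B3 → L1 miss wb→B1 [-]
  13 | R B0 → L0 hit [-]
  14 | W B0 → L0 hit [D]
  15 | W B0 → L0 hit [D]

DIRTY = [0]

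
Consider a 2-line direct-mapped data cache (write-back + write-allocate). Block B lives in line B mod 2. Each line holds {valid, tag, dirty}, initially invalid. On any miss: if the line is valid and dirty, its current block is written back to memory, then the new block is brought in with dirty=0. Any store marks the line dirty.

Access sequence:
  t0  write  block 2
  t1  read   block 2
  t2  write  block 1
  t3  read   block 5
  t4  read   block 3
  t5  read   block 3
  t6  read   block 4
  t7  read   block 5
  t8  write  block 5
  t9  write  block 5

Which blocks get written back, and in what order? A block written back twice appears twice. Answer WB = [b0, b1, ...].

WB = [1, 2]

0: W B2 → L0 miss [D]
1: R B2 → L0 hit [D]
2: W B1 → L1 miss [D]
3: R B5 → L1 miss wb→B1 [-]
4: R B3 → L1 miss [-]
5: R B3 → L1 hit [-]
6: R B4 → L0 miss wb→B2 [-]
7: R B5 → L1 miss [-]
8: W B5 → L1 hit [D]
9: W B5 → L1 hit [D]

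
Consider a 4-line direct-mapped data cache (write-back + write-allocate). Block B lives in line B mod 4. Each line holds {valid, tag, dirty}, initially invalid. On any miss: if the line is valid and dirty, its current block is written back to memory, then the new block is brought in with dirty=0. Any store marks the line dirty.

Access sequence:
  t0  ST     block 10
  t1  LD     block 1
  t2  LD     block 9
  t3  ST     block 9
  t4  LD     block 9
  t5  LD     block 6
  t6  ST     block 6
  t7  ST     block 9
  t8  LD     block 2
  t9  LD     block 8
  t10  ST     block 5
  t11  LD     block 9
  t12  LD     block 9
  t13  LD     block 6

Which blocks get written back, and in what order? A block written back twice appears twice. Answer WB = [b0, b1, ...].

0: W B10 -> L2 miss  d=D]
1: R B1 -> L1 miss  d=-]
2: R B9 -> L1 miss  d=-]
3: W B9 -> L1 hit  d=D]
4: R B9 -> L1 hit  d=D]
5: R B6 -> L2 miss wb->B10  d=-]
6: W B6 -> L2 hit  d=D]
7: W B9 -> L1 hit  d=D]
8: R B2 -> L2 miss wb->B6  d=-]
9: R B8 -> L0 miss  d=-]
10: W B5 -> L1 miss wb->B9  d=D]
11: R B9 -> L1 miss wb->B5  d=-]
12: R B9 -> L1 hit  d=-]
13: R B6 -> L2 miss  d=-]

WB = [10, 6, 9, 5]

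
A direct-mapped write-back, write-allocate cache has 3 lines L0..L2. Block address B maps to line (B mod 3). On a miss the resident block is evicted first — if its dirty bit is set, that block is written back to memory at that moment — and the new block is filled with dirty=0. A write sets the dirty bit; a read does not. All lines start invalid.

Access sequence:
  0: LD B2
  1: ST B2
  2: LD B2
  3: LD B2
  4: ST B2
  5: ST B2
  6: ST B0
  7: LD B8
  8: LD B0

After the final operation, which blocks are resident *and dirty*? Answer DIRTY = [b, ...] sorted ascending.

0: R B2 -> L2 miss  d=-]
1: W B2 -> L2 hit  d=D]
2: R B2 -> L2 hit  d=D]
3: R B2 -> L2 hit  d=D]
4: W B2 -> L2 hit  d=D]
5: W B2 -> L2 hit  d=D]
6: W B0 -> L0 miss  d=D]
7: R B8 -> L2 miss wb->B2  d=-]
8: R B0 -> L0 hit  d=D]

DIRTY = [0]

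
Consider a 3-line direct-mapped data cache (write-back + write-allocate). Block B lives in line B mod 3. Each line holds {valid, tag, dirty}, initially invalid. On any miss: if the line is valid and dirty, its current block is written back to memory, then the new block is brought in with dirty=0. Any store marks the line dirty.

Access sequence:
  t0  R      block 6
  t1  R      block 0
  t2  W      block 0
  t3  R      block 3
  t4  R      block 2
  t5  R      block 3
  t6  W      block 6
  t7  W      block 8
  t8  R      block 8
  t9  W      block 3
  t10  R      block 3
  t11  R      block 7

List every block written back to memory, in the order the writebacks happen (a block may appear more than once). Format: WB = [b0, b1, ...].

0: R B6 -> L0 miss  d=-]
1: R B0 -> L0 miss  d=-]
2: W B0 -> L0 hit  d=D]
3: R B3 -> L0 miss wb->B0  d=-]
4: R B2 -> L2 miss  d=-]
5: R B3 -> L0 hit  d=-]
6: W B6 -> L0 miss  d=D]
7: W B8 -> L2 miss  d=D]
8: R B8 -> L2 hit  d=D]
9: W B3 -> L0 miss wb->B6  d=D]
10: R B3 -> L0 hit  d=D]
11: R B7 -> L1 miss  d=-]

WB = [0, 6]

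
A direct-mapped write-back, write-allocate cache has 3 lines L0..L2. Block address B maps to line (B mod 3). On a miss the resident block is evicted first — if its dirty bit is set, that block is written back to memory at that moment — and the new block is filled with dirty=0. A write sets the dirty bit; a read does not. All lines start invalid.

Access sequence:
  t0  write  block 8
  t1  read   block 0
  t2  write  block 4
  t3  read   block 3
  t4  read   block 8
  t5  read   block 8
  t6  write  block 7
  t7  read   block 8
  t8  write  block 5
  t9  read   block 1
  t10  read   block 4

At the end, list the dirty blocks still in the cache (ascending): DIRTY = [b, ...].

DIRTY = [5]

  0 | W B8 → L2 miss [D]
  1 | R B0 → L0 miss [-]
  2 | W B4 → L1 miss [D]
  3 | R B3 → L0 miss [-]
  4 | R B8 → L2 hit [D]
  5 | R B8 → L2 hit [D]
  6 | W B7 → L1 miss wb→B4 [D]
  7 | R B8 → L2 hit [D]
  8 | W B5 → L2 miss wb→B8 [D]
  9 | R B1 → L1 miss wb→B7 [-]
  10 | R B4 → L1 miss [-]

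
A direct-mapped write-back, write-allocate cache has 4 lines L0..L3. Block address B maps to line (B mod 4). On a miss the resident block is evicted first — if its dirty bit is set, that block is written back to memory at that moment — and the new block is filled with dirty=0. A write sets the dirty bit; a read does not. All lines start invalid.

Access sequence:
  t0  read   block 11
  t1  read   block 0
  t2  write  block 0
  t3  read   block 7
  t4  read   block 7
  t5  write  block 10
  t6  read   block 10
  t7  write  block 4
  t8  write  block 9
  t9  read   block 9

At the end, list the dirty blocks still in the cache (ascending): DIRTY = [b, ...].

0: R B11 → L3 miss [-]
1: R B0 → L0 miss [-]
2: W B0 → L0 hit [D]
3: R B7 → L3 miss [-]
4: R B7 → L3 hit [-]
5: W B10 → L2 miss [D]
6: R B10 → L2 hit [D]
7: W B4 → L0 miss wb→B0 [D]
8: W B9 → L1 miss [D]
9: R B9 → L1 hit [D]

DIRTY = [4, 9, 10]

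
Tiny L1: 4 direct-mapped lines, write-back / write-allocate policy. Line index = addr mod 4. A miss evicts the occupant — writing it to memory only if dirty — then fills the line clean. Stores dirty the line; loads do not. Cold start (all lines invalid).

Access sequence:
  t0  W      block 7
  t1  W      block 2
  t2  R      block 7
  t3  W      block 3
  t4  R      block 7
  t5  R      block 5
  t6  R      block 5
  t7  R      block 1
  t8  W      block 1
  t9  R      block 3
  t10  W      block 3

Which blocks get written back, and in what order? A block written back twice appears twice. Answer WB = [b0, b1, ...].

0: W B7 → L3 miss [D]
1: W B2 → L2 miss [D]
2: R B7 → L3 hit [D]
3: W B3 → L3 miss wb→B7 [D]
4: R B7 → L3 miss wb→B3 [-]
5: R B5 → L1 miss [-]
6: R B5 → L1 hit [-]
7: R B1 → L1 miss [-]
8: W B1 → L1 hit [D]
9: R B3 → L3 miss [-]
10: W B3 → L3 hit [D]

WB = [7, 3]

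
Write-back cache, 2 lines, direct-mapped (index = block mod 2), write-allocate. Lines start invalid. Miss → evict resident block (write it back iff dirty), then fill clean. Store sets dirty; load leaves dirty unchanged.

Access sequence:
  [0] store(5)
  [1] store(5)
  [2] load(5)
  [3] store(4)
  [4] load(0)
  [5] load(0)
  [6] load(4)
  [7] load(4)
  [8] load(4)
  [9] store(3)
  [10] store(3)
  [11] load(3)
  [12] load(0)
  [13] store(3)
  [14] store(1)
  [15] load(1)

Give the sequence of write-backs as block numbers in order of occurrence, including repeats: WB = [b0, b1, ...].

WB = [4, 5, 3]

  0 | W B5 → L1 miss [D]
  1 | W B5 → L1 hit [D]
  2 | R B5 → L1 hit [D]
  3 | W B4 → L0 miss [D]
  4 | R B0 → L0 miss wb→B4 [-]
  5 | R B0 → L0 hit [-]
  6 | R B4 → L0 miss [-]
  7 | R B4 → L0 hit [-]
  8 | R B4 → L0 hit [-]
  9 | W B3 → L1 miss wb→B5 [D]
  10 | W B3 → L1 hit [D]
  11 | R B3 → L1 hit [D]
  12 | R B0 → L0 miss [-]
  13 | W B3 → L1 hit [D]
  14 | W B1 → L1 miss wb→B3 [D]
  15 | R B1 → L1 hit [D]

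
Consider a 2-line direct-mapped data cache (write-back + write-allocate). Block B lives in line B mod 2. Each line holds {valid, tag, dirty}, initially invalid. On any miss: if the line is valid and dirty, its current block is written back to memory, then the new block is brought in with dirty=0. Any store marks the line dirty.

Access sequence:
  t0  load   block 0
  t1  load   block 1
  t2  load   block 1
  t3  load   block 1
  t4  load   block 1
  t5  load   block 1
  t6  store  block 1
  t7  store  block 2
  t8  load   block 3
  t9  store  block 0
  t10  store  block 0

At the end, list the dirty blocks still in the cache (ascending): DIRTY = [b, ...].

DIRTY = [0]

0: R B0 -> L0 miss  d=-]
1: R B1 -> L1 miss  d=-]
2: R B1 -> L1 hit  d=-]
3: R B1 -> L1 hit  d=-]
4: R B1 -> L1 hit  d=-]
5: R B1 -> L1 hit  d=-]
6: W B1 -> L1 hit  d=D]
7: W B2 -> L0 miss  d=D]
8: R B3 -> L1 miss wb->B1  d=-]
9: W B0 -> L0 miss wb->B2  d=D]
10: W B0 -> L0 hit  d=D]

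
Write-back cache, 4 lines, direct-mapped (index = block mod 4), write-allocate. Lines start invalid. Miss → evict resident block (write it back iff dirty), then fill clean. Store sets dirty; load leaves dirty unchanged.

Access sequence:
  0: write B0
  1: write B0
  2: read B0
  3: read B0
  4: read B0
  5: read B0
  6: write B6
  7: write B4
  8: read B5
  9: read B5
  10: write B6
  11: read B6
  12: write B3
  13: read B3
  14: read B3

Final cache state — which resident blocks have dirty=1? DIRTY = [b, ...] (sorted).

DIRTY = [3, 4, 6]

  0 | W B0 → L0 miss [D]
  1 | W B0 → L0 hit [D]
  2 | R B0 → L0 hit [D]
  3 | R B0 → L0 hit [D]
  4 | R B0 → L0 hit [D]
  5 | R B0 → L0 hit [D]
  6 | W B6 → L2 miss [D]
  7 | W B4 → L0 miss wb→B0 [D]
  8 | R B5 → L1 miss [-]
  9 | R B5 → L1 hit [-]
  10 | W B6 → L2 hit [D]
  11 | R B6 → L2 hit [D]
  12 | W B3 → L3 miss [D]
  13 | R B3 → L3 hit [D]
  14 | R B3 → L3 hit [D]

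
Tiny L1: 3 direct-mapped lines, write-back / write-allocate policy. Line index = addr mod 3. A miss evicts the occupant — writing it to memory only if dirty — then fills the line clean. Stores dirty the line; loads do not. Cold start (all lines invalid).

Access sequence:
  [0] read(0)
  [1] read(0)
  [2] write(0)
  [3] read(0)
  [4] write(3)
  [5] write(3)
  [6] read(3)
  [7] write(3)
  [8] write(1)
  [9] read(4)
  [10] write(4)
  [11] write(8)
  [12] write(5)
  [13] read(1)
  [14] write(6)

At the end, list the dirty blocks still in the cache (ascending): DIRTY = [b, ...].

DIRTY = [5, 6]

  0 | R B0 → L0 miss [-]
  1 | R B0 → L0 hit [-]
  2 | W B0 → L0 hit [D]
  3 | R B0 → L0 hit [D]
  4 | W B3 → L0 miss wb→B0 [D]
  5 | W B3 → L0 hit [D]
  6 | R B3 → L0 hit [D]
  7 | W B3 → L0 hit [D]
  8 | W B1 → L1 miss [D]
  9 | R B4 → L1 miss wb→B1 [-]
  10 | W B4 → L1 hit [D]
  11 | W B8 → L2 miss [D]
  12 | W B5 → L2 miss wb→B8 [D]
  13 | R B1 → L1 miss wb→B4 [-]
  14 | W B6 → L0 miss wb→B3 [D]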